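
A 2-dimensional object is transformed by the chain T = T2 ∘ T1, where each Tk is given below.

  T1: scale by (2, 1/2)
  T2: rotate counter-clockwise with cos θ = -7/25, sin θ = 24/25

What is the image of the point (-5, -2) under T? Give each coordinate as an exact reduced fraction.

T1 scale by (2, 1/2): (-5, -2) → (-10, -1)
T2 rotate counter-clockwise with cos θ = -7/25, sin θ = 24/25: (-10, -1) → (94/25, -233/25)

T(p) = (94/25, -233/25)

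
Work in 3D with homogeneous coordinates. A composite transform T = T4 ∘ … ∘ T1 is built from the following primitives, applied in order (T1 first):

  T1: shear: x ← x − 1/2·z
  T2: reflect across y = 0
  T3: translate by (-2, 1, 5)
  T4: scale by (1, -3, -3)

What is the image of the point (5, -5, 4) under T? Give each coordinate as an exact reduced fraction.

T1 shear: x ← x − 1/2·z: (5, -5, 4) → (3, -5, 4)
T2 reflect across y = 0: (3, -5, 4) → (3, 5, 4)
T3 translate by (-2, 1, 5): (3, 5, 4) → (1, 6, 9)
T4 scale by (1, -3, -3): (1, 6, 9) → (1, -18, -27)

T(p) = (1, -18, -27)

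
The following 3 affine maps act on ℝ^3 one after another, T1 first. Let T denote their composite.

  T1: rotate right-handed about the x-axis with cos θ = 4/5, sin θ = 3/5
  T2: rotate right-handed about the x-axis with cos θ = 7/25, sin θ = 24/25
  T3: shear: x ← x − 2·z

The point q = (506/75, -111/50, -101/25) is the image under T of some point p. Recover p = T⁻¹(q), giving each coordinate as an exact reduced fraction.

T1 = [1 0 0 0; 0 4/5 -3/5 0; 0 3/5 4/5 0; 0 0 0 1]
T2·T1 = [1 0 0 0; 0 -44/125 -117/125 0; 0 117/125 -44/125 0; 0 0 0 1]
T3·…·T1 = [1 -234/125 88/125 0; 0 -44/125 -117/125 0; 0 117/125 -44/125 0; 0 0 0 1]
det M = 1; M⁻¹ = [1 0 2 0; 0 -44/125 117/125 0; 0 -117/125 -44/125 0; 0 0 0 1]
M⁻¹ · (506/75, -111/50, -101/25)ᵀ = (-4/3, -3, 7/2)ᵀ

p = (-4/3, -3, 7/2)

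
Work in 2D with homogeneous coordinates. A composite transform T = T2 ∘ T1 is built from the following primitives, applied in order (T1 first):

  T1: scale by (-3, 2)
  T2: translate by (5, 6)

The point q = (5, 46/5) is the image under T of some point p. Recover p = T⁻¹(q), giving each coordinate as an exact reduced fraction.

p = (0, 8/5)

T1 = [-3 0 0; 0 2 0; 0 0 1]
T2·T1 = [-3 0 5; 0 2 6; 0 0 1]
det M = -6; M⁻¹ = [-1/3 0 5/3; 0 1/2 -3; 0 0 1]
M⁻¹ · (5, 46/5)ᵀ = (0, 8/5)ᵀ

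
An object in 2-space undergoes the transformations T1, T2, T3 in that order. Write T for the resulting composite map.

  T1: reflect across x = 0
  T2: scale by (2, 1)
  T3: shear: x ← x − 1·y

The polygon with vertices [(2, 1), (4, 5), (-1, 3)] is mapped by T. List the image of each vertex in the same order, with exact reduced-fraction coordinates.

image vertices: (-5, 1), (-13, 5), (-1, 3)

T1 reflect across x = 0: (2, 1) → (-2, 1); (4, 5) → (-4, 5); (-1, 3) → (1, 3)
T2 scale by (2, 1): (-2, 1) → (-4, 1); (-4, 5) → (-8, 5); (1, 3) → (2, 3)
T3 shear: x ← x − 1·y: (-4, 1) → (-5, 1); (-8, 5) → (-13, 5); (2, 3) → (-1, 3)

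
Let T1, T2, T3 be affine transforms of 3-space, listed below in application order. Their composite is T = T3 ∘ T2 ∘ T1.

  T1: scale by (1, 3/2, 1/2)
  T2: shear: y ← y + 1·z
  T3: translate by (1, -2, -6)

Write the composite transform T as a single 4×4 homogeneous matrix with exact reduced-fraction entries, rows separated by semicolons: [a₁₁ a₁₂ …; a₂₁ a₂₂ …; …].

T = [1 0 0 1; 0 3/2 1/2 -2; 0 0 1/2 -6; 0 0 0 1]

T1 = [1 0 0 0; 0 3/2 0 0; 0 0 1/2 0; 0 0 0 1]
T2·T1 = [1 0 0 0; 0 3/2 1/2 0; 0 0 1/2 0; 0 0 0 1]
T3·…·T1 = [1 0 0 1; 0 3/2 1/2 -2; 0 0 1/2 -6; 0 0 0 1]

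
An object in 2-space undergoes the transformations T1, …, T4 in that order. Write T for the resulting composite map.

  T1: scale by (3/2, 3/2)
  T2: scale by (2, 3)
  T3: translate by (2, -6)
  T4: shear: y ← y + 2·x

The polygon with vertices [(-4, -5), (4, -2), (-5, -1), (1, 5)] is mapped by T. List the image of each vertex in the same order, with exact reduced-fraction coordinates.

T1 scale by (3/2, 3/2): (-4, -5) → (-6, -15/2); (4, -2) → (6, -3); (-5, -1) → (-15/2, -3/2); (1, 5) → (3/2, 15/2)
T2 scale by (2, 3): (-6, -15/2) → (-12, -45/2); (6, -3) → (12, -9); (-15/2, -3/2) → (-15, -9/2); (3/2, 15/2) → (3, 45/2)
T3 translate by (2, -6): (-12, -45/2) → (-10, -57/2); (12, -9) → (14, -15); (-15, -9/2) → (-13, -21/2); (3, 45/2) → (5, 33/2)
T4 shear: y ← y + 2·x: (-10, -57/2) → (-10, -97/2); (14, -15) → (14, 13); (-13, -21/2) → (-13, -73/2); (5, 33/2) → (5, 53/2)

image vertices: (-10, -97/2), (14, 13), (-13, -73/2), (5, 53/2)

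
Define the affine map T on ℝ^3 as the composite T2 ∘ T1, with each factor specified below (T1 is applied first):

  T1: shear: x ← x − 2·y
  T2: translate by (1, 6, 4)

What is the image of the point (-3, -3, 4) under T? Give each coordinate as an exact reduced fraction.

T(p) = (4, 3, 8)

T1 shear: x ← x − 2·y: (-3, -3, 4) → (3, -3, 4)
T2 translate by (1, 6, 4): (3, -3, 4) → (4, 3, 8)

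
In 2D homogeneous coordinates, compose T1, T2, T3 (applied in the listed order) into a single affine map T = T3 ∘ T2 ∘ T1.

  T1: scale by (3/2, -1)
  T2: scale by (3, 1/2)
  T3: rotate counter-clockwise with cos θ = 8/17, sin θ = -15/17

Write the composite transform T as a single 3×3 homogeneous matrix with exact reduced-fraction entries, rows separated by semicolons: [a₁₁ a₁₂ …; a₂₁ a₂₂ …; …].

T1 = [3/2 0 0; 0 -1 0; 0 0 1]
T2·T1 = [9/2 0 0; 0 -1/2 0; 0 0 1]
T3·…·T1 = [36/17 -15/34 0; -135/34 -4/17 0; 0 0 1]

T = [36/17 -15/34 0; -135/34 -4/17 0; 0 0 1]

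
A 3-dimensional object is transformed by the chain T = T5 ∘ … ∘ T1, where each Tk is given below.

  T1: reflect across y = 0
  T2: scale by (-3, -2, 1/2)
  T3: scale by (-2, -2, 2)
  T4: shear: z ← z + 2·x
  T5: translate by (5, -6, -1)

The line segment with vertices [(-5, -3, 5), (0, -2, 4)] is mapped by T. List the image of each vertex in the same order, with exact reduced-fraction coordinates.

image vertices: (-25, 6, -56), (5, 2, 3)

T1 reflect across y = 0: (-5, -3, 5) → (-5, 3, 5); (0, -2, 4) → (0, 2, 4)
T2 scale by (-3, -2, 1/2): (-5, 3, 5) → (15, -6, 5/2); (0, 2, 4) → (0, -4, 2)
T3 scale by (-2, -2, 2): (15, -6, 5/2) → (-30, 12, 5); (0, -4, 2) → (0, 8, 4)
T4 shear: z ← z + 2·x: (-30, 12, 5) → (-30, 12, -55); (0, 8, 4) → (0, 8, 4)
T5 translate by (5, -6, -1): (-30, 12, -55) → (-25, 6, -56); (0, 8, 4) → (5, 2, 3)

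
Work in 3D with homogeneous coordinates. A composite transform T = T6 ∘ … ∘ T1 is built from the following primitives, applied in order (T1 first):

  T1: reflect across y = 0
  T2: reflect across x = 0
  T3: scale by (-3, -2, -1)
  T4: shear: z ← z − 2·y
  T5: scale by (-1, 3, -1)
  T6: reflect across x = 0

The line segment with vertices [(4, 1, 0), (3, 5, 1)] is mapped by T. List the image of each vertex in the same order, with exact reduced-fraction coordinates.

T1 reflect across y = 0: (4, 1, 0) → (4, -1, 0); (3, 5, 1) → (3, -5, 1)
T2 reflect across x = 0: (4, -1, 0) → (-4, -1, 0); (3, -5, 1) → (-3, -5, 1)
T3 scale by (-3, -2, -1): (-4, -1, 0) → (12, 2, 0); (-3, -5, 1) → (9, 10, -1)
T4 shear: z ← z − 2·y: (12, 2, 0) → (12, 2, -4); (9, 10, -1) → (9, 10, -21)
T5 scale by (-1, 3, -1): (12, 2, -4) → (-12, 6, 4); (9, 10, -21) → (-9, 30, 21)
T6 reflect across x = 0: (-12, 6, 4) → (12, 6, 4); (-9, 30, 21) → (9, 30, 21)

image vertices: (12, 6, 4), (9, 30, 21)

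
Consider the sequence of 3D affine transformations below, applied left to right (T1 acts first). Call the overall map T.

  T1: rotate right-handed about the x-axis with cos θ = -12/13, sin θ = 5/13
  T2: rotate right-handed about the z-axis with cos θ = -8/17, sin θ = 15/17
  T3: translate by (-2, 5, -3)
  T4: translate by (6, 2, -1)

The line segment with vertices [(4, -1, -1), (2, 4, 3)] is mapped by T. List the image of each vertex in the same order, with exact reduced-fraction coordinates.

T1 rotate right-handed about the x-axis with cos θ = -12/13, sin θ = 5/13: (4, -1, -1) → (4, 17/13, 7/13); (2, 4, 3) → (2, -63/13, -16/13)
T2 rotate right-handed about the z-axis with cos θ = -8/17, sin θ = 15/17: (4, 17/13, 7/13) → (-671/221, 644/221, 7/13); (2, -63/13, -16/13) → (737/221, 894/221, -16/13)
T3 translate by (-2, 5, -3): (-671/221, 644/221, 7/13) → (-1113/221, 1749/221, -32/13); (737/221, 894/221, -16/13) → (295/221, 1999/221, -55/13)
T4 translate by (6, 2, -1): (-1113/221, 1749/221, -32/13) → (213/221, 2191/221, -45/13); (295/221, 1999/221, -55/13) → (1621/221, 2441/221, -68/13)

image vertices: (213/221, 2191/221, -45/13), (1621/221, 2441/221, -68/13)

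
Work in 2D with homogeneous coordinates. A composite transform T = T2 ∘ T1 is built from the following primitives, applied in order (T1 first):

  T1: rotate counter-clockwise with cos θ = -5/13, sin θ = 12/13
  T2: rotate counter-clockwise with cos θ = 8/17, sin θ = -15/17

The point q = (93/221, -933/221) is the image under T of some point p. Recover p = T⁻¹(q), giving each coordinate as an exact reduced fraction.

p = (-3, -3)

T1 = [-5/13 -12/13 0; 12/13 -5/13 0; 0 0 1]
T2·T1 = [140/221 -171/221 0; 171/221 140/221 0; 0 0 1]
det M = 1; M⁻¹ = [140/221 171/221 0; -171/221 140/221 0; 0 0 1]
M⁻¹ · (93/221, -933/221)ᵀ = (-3, -3)ᵀ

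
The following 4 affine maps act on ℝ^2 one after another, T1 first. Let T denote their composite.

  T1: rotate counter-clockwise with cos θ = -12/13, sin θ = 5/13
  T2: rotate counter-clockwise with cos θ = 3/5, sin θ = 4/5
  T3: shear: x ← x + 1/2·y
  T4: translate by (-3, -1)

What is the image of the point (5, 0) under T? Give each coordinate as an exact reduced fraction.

T(p) = (-223/26, -46/13)

T1 rotate counter-clockwise with cos θ = -12/13, sin θ = 5/13: (5, 0) → (-60/13, 25/13)
T2 rotate counter-clockwise with cos θ = 3/5, sin θ = 4/5: (-60/13, 25/13) → (-56/13, -33/13)
T3 shear: x ← x + 1/2·y: (-56/13, -33/13) → (-145/26, -33/13)
T4 translate by (-3, -1): (-145/26, -33/13) → (-223/26, -46/13)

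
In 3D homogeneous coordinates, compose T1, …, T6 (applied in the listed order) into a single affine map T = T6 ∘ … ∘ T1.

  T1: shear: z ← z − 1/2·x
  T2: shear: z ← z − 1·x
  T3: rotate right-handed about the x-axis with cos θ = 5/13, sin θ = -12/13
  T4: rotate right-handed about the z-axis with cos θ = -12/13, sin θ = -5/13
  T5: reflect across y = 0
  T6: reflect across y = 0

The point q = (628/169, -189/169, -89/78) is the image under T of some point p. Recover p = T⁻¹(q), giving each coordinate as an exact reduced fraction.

p = (-3, 2, -8/3)

T1 = [1 0 0 0; 0 1 0 0; -1/2 0 1 0; 0 0 0 1]
T2·T1 = [1 0 0 0; 0 1 0 0; -3/2 0 1 0; 0 0 0 1]
T3·…·T1 = [1 0 0 0; -18/13 5/13 12/13 0; -15/26 -12/13 5/13 0; 0 0 0 1]
T4·…·T1 = [-246/169 25/169 60/169 0; 151/169 -60/169 -144/169 0; -15/26 -12/13 5/13 0; 0 0 0 1]
T5·…·T1 = [-246/169 25/169 60/169 0; -151/169 60/169 144/169 0; -15/26 -12/13 5/13 0; 0 0 0 1]
T6·…·T1 = [-246/169 25/169 60/169 0; 151/169 -60/169 -144/169 0; -15/26 -12/13 5/13 0; 0 0 0 1]
det M = 1; M⁻¹ = [-12/13 -5/13 0 0; 25/169 -60/169 -12/13 0; -174/169 -483/338 5/13 0; 0 0 0 1]
M⁻¹ · (628/169, -189/169, -89/78)ᵀ = (-3, 2, -8/3)ᵀ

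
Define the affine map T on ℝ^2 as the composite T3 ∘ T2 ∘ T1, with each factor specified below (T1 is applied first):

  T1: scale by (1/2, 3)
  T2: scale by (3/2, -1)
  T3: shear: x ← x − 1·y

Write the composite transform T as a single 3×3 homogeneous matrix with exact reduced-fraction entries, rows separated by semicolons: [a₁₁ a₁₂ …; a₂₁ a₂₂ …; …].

T = [3/4 3 0; 0 -3 0; 0 0 1]

T1 = [1/2 0 0; 0 3 0; 0 0 1]
T2·T1 = [3/4 0 0; 0 -3 0; 0 0 1]
T3·…·T1 = [3/4 3 0; 0 -3 0; 0 0 1]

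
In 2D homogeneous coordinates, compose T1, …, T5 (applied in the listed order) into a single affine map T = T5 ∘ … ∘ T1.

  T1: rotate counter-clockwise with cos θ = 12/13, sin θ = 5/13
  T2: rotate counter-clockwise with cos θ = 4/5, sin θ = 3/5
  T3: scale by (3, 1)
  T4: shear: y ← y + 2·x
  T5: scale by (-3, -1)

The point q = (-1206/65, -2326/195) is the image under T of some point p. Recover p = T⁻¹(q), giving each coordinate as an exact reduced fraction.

p = (2/3, -2)

T1 = [12/13 -5/13 0; 5/13 12/13 0; 0 0 1]
T2·T1 = [33/65 -56/65 0; 56/65 33/65 0; 0 0 1]
T3·…·T1 = [99/65 -168/65 0; 56/65 33/65 0; 0 0 1]
T4·…·T1 = [99/65 -168/65 0; 254/65 -303/65 0; 0 0 1]
T5·…·T1 = [-297/65 504/65 0; -254/65 303/65 0; 0 0 1]
det M = 9; M⁻¹ = [101/195 -56/65 0; 254/585 -33/65 0; 0 0 1]
M⁻¹ · (-1206/65, -2326/195)ᵀ = (2/3, -2)ᵀ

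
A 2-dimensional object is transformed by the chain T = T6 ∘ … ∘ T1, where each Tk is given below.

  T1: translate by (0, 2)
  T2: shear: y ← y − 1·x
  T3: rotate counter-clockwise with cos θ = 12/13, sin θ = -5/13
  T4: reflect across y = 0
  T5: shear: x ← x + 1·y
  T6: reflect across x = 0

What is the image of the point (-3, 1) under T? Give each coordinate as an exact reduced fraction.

T1 translate by (0, 2): (-3, 1) → (-3, 3)
T2 shear: y ← y − 1·x: (-3, 3) → (-3, 6)
T3 rotate counter-clockwise with cos θ = 12/13, sin θ = -5/13: (-3, 6) → (-6/13, 87/13)
T4 reflect across y = 0: (-6/13, 87/13) → (-6/13, -87/13)
T5 shear: x ← x + 1·y: (-6/13, -87/13) → (-93/13, -87/13)
T6 reflect across x = 0: (-93/13, -87/13) → (93/13, -87/13)

T(p) = (93/13, -87/13)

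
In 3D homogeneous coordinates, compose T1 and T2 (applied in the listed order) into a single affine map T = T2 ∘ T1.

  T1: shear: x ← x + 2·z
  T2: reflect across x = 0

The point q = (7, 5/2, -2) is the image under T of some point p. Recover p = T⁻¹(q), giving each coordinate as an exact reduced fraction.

p = (-3, 5/2, -2)

T1 = [1 0 2 0; 0 1 0 0; 0 0 1 0; 0 0 0 1]
T2·T1 = [-1 0 -2 0; 0 1 0 0; 0 0 1 0; 0 0 0 1]
det M = -1; M⁻¹ = [-1 0 -2 0; 0 1 0 0; 0 0 1 0; 0 0 0 1]
M⁻¹ · (7, 5/2, -2)ᵀ = (-3, 5/2, -2)ᵀ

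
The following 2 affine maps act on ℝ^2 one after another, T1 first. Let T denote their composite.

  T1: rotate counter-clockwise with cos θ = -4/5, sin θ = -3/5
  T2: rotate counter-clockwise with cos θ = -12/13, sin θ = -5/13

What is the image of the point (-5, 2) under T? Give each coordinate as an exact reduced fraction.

T1 rotate counter-clockwise with cos θ = -4/5, sin θ = -3/5: (-5, 2) → (26/5, 7/5)
T2 rotate counter-clockwise with cos θ = -12/13, sin θ = -5/13: (26/5, 7/5) → (-277/65, -214/65)

T(p) = (-277/65, -214/65)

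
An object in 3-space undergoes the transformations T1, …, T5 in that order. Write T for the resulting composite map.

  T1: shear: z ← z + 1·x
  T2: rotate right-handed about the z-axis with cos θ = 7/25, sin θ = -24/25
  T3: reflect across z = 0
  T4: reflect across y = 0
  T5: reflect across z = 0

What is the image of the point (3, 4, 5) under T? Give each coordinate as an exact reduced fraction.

T(p) = (117/25, 44/25, 8)

T1 shear: z ← z + 1·x: (3, 4, 5) → (3, 4, 8)
T2 rotate right-handed about the z-axis with cos θ = 7/25, sin θ = -24/25: (3, 4, 8) → (117/25, -44/25, 8)
T3 reflect across z = 0: (117/25, -44/25, 8) → (117/25, -44/25, -8)
T4 reflect across y = 0: (117/25, -44/25, -8) → (117/25, 44/25, -8)
T5 reflect across z = 0: (117/25, 44/25, -8) → (117/25, 44/25, 8)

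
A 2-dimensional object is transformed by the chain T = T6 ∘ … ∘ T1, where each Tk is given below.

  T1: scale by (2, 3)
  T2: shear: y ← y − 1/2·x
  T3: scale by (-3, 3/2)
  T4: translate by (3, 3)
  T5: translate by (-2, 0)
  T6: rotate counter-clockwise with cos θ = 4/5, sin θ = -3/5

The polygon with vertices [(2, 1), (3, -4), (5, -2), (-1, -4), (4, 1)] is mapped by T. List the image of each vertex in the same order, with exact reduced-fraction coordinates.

image vertices: (-61/10, 51/5), (-253/10, -27/5), (-313/10, 33/5), (-5/2, -15), (-35/2, 15)

T1 scale by (2, 3): (2, 1) → (4, 3); (3, -4) → (6, -12); (5, -2) → (10, -6); (-1, -4) → (-2, -12); (4, 1) → (8, 3)
T2 shear: y ← y − 1/2·x: (4, 3) → (4, 1); (6, -12) → (6, -15); (10, -6) → (10, -11); (-2, -12) → (-2, -11); (8, 3) → (8, -1)
T3 scale by (-3, 3/2): (4, 1) → (-12, 3/2); (6, -15) → (-18, -45/2); (10, -11) → (-30, -33/2); (-2, -11) → (6, -33/2); (8, -1) → (-24, -3/2)
T4 translate by (3, 3): (-12, 3/2) → (-9, 9/2); (-18, -45/2) → (-15, -39/2); (-30, -33/2) → (-27, -27/2); (6, -33/2) → (9, -27/2); (-24, -3/2) → (-21, 3/2)
T5 translate by (-2, 0): (-9, 9/2) → (-11, 9/2); (-15, -39/2) → (-17, -39/2); (-27, -27/2) → (-29, -27/2); (9, -27/2) → (7, -27/2); (-21, 3/2) → (-23, 3/2)
T6 rotate counter-clockwise with cos θ = 4/5, sin θ = -3/5: (-11, 9/2) → (-61/10, 51/5); (-17, -39/2) → (-253/10, -27/5); (-29, -27/2) → (-313/10, 33/5); (7, -27/2) → (-5/2, -15); (-23, 3/2) → (-35/2, 15)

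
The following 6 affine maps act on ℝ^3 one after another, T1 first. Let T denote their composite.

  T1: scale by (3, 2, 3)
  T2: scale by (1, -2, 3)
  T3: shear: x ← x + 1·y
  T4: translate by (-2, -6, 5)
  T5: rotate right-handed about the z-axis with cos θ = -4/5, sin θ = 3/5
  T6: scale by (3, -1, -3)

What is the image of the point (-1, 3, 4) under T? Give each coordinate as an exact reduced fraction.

T1 scale by (3, 2, 3): (-1, 3, 4) → (-3, 6, 12)
T2 scale by (1, -2, 3): (-3, 6, 12) → (-3, -12, 36)
T3 shear: x ← x + 1·y: (-3, -12, 36) → (-15, -12, 36)
T4 translate by (-2, -6, 5): (-15, -12, 36) → (-17, -18, 41)
T5 rotate right-handed about the z-axis with cos θ = -4/5, sin θ = 3/5: (-17, -18, 41) → (122/5, 21/5, 41)
T6 scale by (3, -1, -3): (122/5, 21/5, 41) → (366/5, -21/5, -123)

T(p) = (366/5, -21/5, -123)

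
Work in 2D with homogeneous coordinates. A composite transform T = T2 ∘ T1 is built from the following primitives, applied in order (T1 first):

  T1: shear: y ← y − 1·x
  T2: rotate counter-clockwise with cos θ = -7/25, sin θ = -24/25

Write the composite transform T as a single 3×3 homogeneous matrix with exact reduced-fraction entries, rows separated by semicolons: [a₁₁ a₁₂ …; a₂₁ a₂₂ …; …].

T1 = [1 0 0; -1 1 0; 0 0 1]
T2·T1 = [-31/25 24/25 0; -17/25 -7/25 0; 0 0 1]

T = [-31/25 24/25 0; -17/25 -7/25 0; 0 0 1]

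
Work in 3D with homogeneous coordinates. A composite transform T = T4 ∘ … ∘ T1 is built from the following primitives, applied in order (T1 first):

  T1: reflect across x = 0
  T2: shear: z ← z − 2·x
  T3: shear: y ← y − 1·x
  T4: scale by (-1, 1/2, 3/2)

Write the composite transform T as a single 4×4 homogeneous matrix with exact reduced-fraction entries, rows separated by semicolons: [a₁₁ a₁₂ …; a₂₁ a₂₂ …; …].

T = [1 0 0 0; 1/2 1/2 0 0; 3 0 3/2 0; 0 0 0 1]

T1 = [-1 0 0 0; 0 1 0 0; 0 0 1 0; 0 0 0 1]
T2·T1 = [-1 0 0 0; 0 1 0 0; 2 0 1 0; 0 0 0 1]
T3·…·T1 = [-1 0 0 0; 1 1 0 0; 2 0 1 0; 0 0 0 1]
T4·…·T1 = [1 0 0 0; 1/2 1/2 0 0; 3 0 3/2 0; 0 0 0 1]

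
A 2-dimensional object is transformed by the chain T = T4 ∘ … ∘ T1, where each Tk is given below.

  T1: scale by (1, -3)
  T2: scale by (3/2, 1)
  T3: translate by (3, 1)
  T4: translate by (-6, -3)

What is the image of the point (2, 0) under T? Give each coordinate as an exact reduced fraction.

T1 scale by (1, -3): (2, 0) → (2, 0)
T2 scale by (3/2, 1): (2, 0) → (3, 0)
T3 translate by (3, 1): (3, 0) → (6, 1)
T4 translate by (-6, -3): (6, 1) → (0, -2)

T(p) = (0, -2)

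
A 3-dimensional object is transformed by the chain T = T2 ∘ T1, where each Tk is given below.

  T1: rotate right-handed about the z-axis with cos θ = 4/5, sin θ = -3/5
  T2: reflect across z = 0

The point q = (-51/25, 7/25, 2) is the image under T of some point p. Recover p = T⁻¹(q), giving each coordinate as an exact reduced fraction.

p = (-9/5, -1, -2)

T1 = [4/5 3/5 0 0; -3/5 4/5 0 0; 0 0 1 0; 0 0 0 1]
T2·T1 = [4/5 3/5 0 0; -3/5 4/5 0 0; 0 0 -1 0; 0 0 0 1]
det M = -1; M⁻¹ = [4/5 -3/5 0 0; 3/5 4/5 0 0; 0 0 -1 0; 0 0 0 1]
M⁻¹ · (-51/25, 7/25, 2)ᵀ = (-9/5, -1, -2)ᵀ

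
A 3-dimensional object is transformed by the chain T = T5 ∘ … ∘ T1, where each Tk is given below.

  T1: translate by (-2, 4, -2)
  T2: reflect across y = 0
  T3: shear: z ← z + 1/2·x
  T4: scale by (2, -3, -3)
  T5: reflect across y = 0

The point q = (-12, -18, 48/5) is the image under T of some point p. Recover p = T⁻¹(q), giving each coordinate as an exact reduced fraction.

p = (-4, 2, 9/5)

T1 = [1 0 0 -2; 0 1 0 4; 0 0 1 -2; 0 0 0 1]
T2·T1 = [1 0 0 -2; 0 -1 0 -4; 0 0 1 -2; 0 0 0 1]
T3·…·T1 = [1 0 0 -2; 0 -1 0 -4; 1/2 0 1 -3; 0 0 0 1]
T4·…·T1 = [2 0 0 -4; 0 3 0 12; -3/2 0 -3 9; 0 0 0 1]
T5·…·T1 = [2 0 0 -4; 0 -3 0 -12; -3/2 0 -3 9; 0 0 0 1]
det M = 18; M⁻¹ = [1/2 0 0 2; 0 -1/3 0 -4; -1/4 0 -1/3 2; 0 0 0 1]
M⁻¹ · (-12, -18, 48/5)ᵀ = (-4, 2, 9/5)ᵀ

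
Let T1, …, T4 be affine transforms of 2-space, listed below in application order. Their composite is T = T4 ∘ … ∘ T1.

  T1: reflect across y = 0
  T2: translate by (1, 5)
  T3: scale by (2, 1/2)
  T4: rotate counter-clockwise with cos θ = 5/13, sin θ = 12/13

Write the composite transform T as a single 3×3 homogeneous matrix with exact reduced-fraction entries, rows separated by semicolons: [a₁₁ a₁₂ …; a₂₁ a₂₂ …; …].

T = [10/13 6/13 -20/13; 24/13 -5/26 73/26; 0 0 1]

T1 = [1 0 0; 0 -1 0; 0 0 1]
T2·T1 = [1 0 1; 0 -1 5; 0 0 1]
T3·…·T1 = [2 0 2; 0 -1/2 5/2; 0 0 1]
T4·…·T1 = [10/13 6/13 -20/13; 24/13 -5/26 73/26; 0 0 1]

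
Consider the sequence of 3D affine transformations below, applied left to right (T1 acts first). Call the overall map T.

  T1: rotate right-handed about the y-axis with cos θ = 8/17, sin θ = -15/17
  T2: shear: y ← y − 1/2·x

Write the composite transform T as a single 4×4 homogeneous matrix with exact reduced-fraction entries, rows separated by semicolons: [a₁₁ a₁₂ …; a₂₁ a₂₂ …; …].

T1 = [8/17 0 -15/17 0; 0 1 0 0; 15/17 0 8/17 0; 0 0 0 1]
T2·T1 = [8/17 0 -15/17 0; -4/17 1 15/34 0; 15/17 0 8/17 0; 0 0 0 1]

T = [8/17 0 -15/17 0; -4/17 1 15/34 0; 15/17 0 8/17 0; 0 0 0 1]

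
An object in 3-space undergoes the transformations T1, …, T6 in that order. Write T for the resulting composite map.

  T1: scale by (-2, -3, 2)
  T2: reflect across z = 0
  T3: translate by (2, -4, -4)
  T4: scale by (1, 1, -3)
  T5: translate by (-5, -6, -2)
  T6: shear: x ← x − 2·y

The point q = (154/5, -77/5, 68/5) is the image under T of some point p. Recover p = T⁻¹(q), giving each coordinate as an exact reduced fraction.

T1 = [-2 0 0 0; 0 -3 0 0; 0 0 2 0; 0 0 0 1]
T2·T1 = [-2 0 0 0; 0 -3 0 0; 0 0 -2 0; 0 0 0 1]
T3·…·T1 = [-2 0 0 2; 0 -3 0 -4; 0 0 -2 -4; 0 0 0 1]
T4·…·T1 = [-2 0 0 2; 0 -3 0 -4; 0 0 6 12; 0 0 0 1]
T5·…·T1 = [-2 0 0 -3; 0 -3 0 -10; 0 0 6 10; 0 0 0 1]
T6·…·T1 = [-2 6 0 17; 0 -3 0 -10; 0 0 6 10; 0 0 0 1]
det M = 36; M⁻¹ = [-1/2 -1 0 -3/2; 0 -1/3 0 -10/3; 0 0 1/6 -5/3; 0 0 0 1]
M⁻¹ · (154/5, -77/5, 68/5)ᵀ = (-3/2, 9/5, 3/5)ᵀ

p = (-3/2, 9/5, 3/5)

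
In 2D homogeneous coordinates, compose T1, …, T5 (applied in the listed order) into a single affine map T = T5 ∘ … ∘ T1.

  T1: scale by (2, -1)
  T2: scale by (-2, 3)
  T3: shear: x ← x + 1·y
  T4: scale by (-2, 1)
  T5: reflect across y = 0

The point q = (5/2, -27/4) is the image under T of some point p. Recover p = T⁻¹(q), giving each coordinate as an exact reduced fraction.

T1 = [2 0 0; 0 -1 0; 0 0 1]
T2·T1 = [-4 0 0; 0 -3 0; 0 0 1]
T3·…·T1 = [-4 -3 0; 0 -3 0; 0 0 1]
T4·…·T1 = [8 6 0; 0 -3 0; 0 0 1]
T5·…·T1 = [8 6 0; 0 3 0; 0 0 1]
det M = 24; M⁻¹ = [1/8 -1/4 0; 0 1/3 0; 0 0 1]
M⁻¹ · (5/2, -27/4)ᵀ = (2, -9/4)ᵀ

p = (2, -9/4)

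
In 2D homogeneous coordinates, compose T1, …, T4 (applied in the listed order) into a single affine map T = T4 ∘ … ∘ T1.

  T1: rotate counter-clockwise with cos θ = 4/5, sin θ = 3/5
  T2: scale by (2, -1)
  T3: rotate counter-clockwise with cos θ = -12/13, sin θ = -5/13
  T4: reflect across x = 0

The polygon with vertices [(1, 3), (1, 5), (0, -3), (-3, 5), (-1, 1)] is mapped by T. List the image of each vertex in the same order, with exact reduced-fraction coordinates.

image vertices: (-9/13, 46/13), (-149/65, 386/65), (12/5, -18/5), (-593/65, 402/65), (-163/65, 82/65)

T1 rotate counter-clockwise with cos θ = 4/5, sin θ = 3/5: (1, 3) → (-1, 3); (1, 5) → (-11/5, 23/5); (0, -3) → (9/5, -12/5); (-3, 5) → (-27/5, 11/5); (-1, 1) → (-7/5, 1/5)
T2 scale by (2, -1): (-1, 3) → (-2, -3); (-11/5, 23/5) → (-22/5, -23/5); (9/5, -12/5) → (18/5, 12/5); (-27/5, 11/5) → (-54/5, -11/5); (-7/5, 1/5) → (-14/5, -1/5)
T3 rotate counter-clockwise with cos θ = -12/13, sin θ = -5/13: (-2, -3) → (9/13, 46/13); (-22/5, -23/5) → (149/65, 386/65); (18/5, 12/5) → (-12/5, -18/5); (-54/5, -11/5) → (593/65, 402/65); (-14/5, -1/5) → (163/65, 82/65)
T4 reflect across x = 0: (9/13, 46/13) → (-9/13, 46/13); (149/65, 386/65) → (-149/65, 386/65); (-12/5, -18/5) → (12/5, -18/5); (593/65, 402/65) → (-593/65, 402/65); (163/65, 82/65) → (-163/65, 82/65)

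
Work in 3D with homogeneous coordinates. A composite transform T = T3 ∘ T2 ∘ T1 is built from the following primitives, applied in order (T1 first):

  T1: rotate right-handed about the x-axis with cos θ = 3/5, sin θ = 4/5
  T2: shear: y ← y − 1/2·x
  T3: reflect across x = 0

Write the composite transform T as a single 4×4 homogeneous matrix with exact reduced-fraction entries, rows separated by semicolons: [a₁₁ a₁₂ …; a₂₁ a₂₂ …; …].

T1 = [1 0 0 0; 0 3/5 -4/5 0; 0 4/5 3/5 0; 0 0 0 1]
T2·T1 = [1 0 0 0; -1/2 3/5 -4/5 0; 0 4/5 3/5 0; 0 0 0 1]
T3·…·T1 = [-1 0 0 0; -1/2 3/5 -4/5 0; 0 4/5 3/5 0; 0 0 0 1]

T = [-1 0 0 0; -1/2 3/5 -4/5 0; 0 4/5 3/5 0; 0 0 0 1]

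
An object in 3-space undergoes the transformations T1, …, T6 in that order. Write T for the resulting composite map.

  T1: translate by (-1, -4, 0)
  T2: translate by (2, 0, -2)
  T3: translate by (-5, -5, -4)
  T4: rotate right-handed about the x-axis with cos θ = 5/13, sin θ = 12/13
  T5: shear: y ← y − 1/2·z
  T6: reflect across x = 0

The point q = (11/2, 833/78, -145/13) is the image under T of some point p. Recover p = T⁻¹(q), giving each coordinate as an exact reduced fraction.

T1 = [1 0 0 -1; 0 1 0 -4; 0 0 1 0; 0 0 0 1]
T2·T1 = [1 0 0 1; 0 1 0 -4; 0 0 1 -2; 0 0 0 1]
T3·…·T1 = [1 0 0 -4; 0 1 0 -9; 0 0 1 -6; 0 0 0 1]
T4·…·T1 = [1 0 0 -4; 0 5/13 -12/13 27/13; 0 12/13 5/13 -138/13; 0 0 0 1]
T5·…·T1 = [1 0 0 -4; 0 -1/13 -29/26 96/13; 0 12/13 5/13 -138/13; 0 0 0 1]
T6·…·T1 = [-1 0 0 4; 0 -1/13 -29/26 96/13; 0 12/13 5/13 -138/13; 0 0 0 1]
det M = -1; M⁻¹ = [-1 0 0 4; 0 5/13 29/26 9; 0 -12/13 -1/13 6; 0 0 0 1]
M⁻¹ · (11/2, 833/78, -145/13)ᵀ = (-3/2, 2/3, -3)ᵀ

p = (-3/2, 2/3, -3)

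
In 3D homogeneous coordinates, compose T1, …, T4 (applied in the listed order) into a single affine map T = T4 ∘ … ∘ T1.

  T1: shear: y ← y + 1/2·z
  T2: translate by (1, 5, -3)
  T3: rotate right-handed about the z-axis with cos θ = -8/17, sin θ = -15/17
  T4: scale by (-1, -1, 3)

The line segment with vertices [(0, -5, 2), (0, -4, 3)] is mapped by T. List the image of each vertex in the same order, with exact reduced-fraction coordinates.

image vertices: (-7/17, 23/17, -3), (-59/34, 35/17, 0)

T1 shear: y ← y + 1/2·z: (0, -5, 2) → (0, -4, 2); (0, -4, 3) → (0, -5/2, 3)
T2 translate by (1, 5, -3): (0, -4, 2) → (1, 1, -1); (0, -5/2, 3) → (1, 5/2, 0)
T3 rotate right-handed about the z-axis with cos θ = -8/17, sin θ = -15/17: (1, 1, -1) → (7/17, -23/17, -1); (1, 5/2, 0) → (59/34, -35/17, 0)
T4 scale by (-1, -1, 3): (7/17, -23/17, -1) → (-7/17, 23/17, -3); (59/34, -35/17, 0) → (-59/34, 35/17, 0)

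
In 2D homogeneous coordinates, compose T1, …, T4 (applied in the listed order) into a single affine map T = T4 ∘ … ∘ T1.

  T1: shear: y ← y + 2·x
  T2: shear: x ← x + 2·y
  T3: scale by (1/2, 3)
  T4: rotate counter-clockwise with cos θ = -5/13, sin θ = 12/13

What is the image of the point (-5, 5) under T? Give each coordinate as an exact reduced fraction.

T1 shear: y ← y + 2·x: (-5, 5) → (-5, -5)
T2 shear: x ← x + 2·y: (-5, -5) → (-15, -5)
T3 scale by (1/2, 3): (-15, -5) → (-15/2, -15)
T4 rotate counter-clockwise with cos θ = -5/13, sin θ = 12/13: (-15/2, -15) → (435/26, -15/13)

T(p) = (435/26, -15/13)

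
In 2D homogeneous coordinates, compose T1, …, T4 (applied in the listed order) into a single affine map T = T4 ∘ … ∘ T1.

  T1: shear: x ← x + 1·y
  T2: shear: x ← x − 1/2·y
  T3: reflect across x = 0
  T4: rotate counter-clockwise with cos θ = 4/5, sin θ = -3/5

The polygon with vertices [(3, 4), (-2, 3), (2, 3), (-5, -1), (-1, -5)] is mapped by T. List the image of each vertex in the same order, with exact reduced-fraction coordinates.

image vertices: (-8/5, 31/5), (11/5, 21/10), (-1, 9/2), (19/5, -41/10), (-1/5, -61/10)

T1 shear: x ← x + 1·y: (3, 4) → (7, 4); (-2, 3) → (1, 3); (2, 3) → (5, 3); (-5, -1) → (-6, -1); (-1, -5) → (-6, -5)
T2 shear: x ← x − 1/2·y: (7, 4) → (5, 4); (1, 3) → (-1/2, 3); (5, 3) → (7/2, 3); (-6, -1) → (-11/2, -1); (-6, -5) → (-7/2, -5)
T3 reflect across x = 0: (5, 4) → (-5, 4); (-1/2, 3) → (1/2, 3); (7/2, 3) → (-7/2, 3); (-11/2, -1) → (11/2, -1); (-7/2, -5) → (7/2, -5)
T4 rotate counter-clockwise with cos θ = 4/5, sin θ = -3/5: (-5, 4) → (-8/5, 31/5); (1/2, 3) → (11/5, 21/10); (-7/2, 3) → (-1, 9/2); (11/2, -1) → (19/5, -41/10); (7/2, -5) → (-1/5, -61/10)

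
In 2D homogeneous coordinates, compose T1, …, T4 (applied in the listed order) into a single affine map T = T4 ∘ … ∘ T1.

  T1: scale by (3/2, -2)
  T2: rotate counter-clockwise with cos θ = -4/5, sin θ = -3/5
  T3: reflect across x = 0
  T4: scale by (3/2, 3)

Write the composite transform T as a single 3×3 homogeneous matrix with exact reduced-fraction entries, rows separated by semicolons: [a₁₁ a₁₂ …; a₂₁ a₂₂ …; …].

T = [9/5 9/5 0; -27/10 24/5 0; 0 0 1]

T1 = [3/2 0 0; 0 -2 0; 0 0 1]
T2·T1 = [-6/5 -6/5 0; -9/10 8/5 0; 0 0 1]
T3·…·T1 = [6/5 6/5 0; -9/10 8/5 0; 0 0 1]
T4·…·T1 = [9/5 9/5 0; -27/10 24/5 0; 0 0 1]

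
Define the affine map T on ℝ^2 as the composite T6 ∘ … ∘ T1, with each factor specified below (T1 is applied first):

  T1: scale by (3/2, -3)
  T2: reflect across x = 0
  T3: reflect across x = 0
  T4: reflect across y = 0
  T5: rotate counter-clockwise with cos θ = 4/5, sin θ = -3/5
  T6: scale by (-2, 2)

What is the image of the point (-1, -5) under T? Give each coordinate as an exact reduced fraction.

T(p) = (102/5, -111/5)

T1 scale by (3/2, -3): (-1, -5) → (-3/2, 15)
T2 reflect across x = 0: (-3/2, 15) → (3/2, 15)
T3 reflect across x = 0: (3/2, 15) → (-3/2, 15)
T4 reflect across y = 0: (-3/2, 15) → (-3/2, -15)
T5 rotate counter-clockwise with cos θ = 4/5, sin θ = -3/5: (-3/2, -15) → (-51/5, -111/10)
T6 scale by (-2, 2): (-51/5, -111/10) → (102/5, -111/5)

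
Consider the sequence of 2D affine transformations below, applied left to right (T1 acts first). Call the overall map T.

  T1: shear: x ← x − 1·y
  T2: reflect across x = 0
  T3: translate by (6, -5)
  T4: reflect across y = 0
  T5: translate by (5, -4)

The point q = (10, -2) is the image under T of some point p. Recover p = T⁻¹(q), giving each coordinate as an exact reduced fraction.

p = (4, 3)

T1 = [1 -1 0; 0 1 0; 0 0 1]
T2·T1 = [-1 1 0; 0 1 0; 0 0 1]
T3·…·T1 = [-1 1 6; 0 1 -5; 0 0 1]
T4·…·T1 = [-1 1 6; 0 -1 5; 0 0 1]
T5·…·T1 = [-1 1 11; 0 -1 1; 0 0 1]
det M = 1; M⁻¹ = [-1 -1 12; 0 -1 1; 0 0 1]
M⁻¹ · (10, -2)ᵀ = (4, 3)ᵀ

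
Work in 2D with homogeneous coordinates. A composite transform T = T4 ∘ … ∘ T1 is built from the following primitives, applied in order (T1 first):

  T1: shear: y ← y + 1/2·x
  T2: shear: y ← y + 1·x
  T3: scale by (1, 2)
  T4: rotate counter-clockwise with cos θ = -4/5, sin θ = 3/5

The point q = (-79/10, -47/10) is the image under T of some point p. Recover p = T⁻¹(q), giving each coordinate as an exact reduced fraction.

T1 = [1 0 0; 1/2 1 0; 0 0 1]
T2·T1 = [1 0 0; 3/2 1 0; 0 0 1]
T3·…·T1 = [1 0 0; 3 2 0; 0 0 1]
T4·…·T1 = [-13/5 -6/5 0; -9/5 -8/5 0; 0 0 1]
det M = 2; M⁻¹ = [-4/5 3/5 0; 9/10 -13/10 0; 0 0 1]
M⁻¹ · (-79/10, -47/10)ᵀ = (7/2, -1)ᵀ

p = (7/2, -1)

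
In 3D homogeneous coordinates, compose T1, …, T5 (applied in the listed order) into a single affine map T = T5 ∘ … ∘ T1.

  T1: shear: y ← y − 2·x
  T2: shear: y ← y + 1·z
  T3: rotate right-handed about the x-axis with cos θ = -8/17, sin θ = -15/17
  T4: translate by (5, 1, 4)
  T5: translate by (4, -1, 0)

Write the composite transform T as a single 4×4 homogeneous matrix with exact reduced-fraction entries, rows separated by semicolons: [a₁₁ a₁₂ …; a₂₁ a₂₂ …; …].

T1 = [1 0 0 0; -2 1 0 0; 0 0 1 0; 0 0 0 1]
T2·T1 = [1 0 0 0; -2 1 1 0; 0 0 1 0; 0 0 0 1]
T3·…·T1 = [1 0 0 0; 16/17 -8/17 7/17 0; 30/17 -15/17 -23/17 0; 0 0 0 1]
T4·…·T1 = [1 0 0 5; 16/17 -8/17 7/17 1; 30/17 -15/17 -23/17 4; 0 0 0 1]
T5·…·T1 = [1 0 0 9; 16/17 -8/17 7/17 0; 30/17 -15/17 -23/17 4; 0 0 0 1]

T = [1 0 0 9; 16/17 -8/17 7/17 0; 30/17 -15/17 -23/17 4; 0 0 0 1]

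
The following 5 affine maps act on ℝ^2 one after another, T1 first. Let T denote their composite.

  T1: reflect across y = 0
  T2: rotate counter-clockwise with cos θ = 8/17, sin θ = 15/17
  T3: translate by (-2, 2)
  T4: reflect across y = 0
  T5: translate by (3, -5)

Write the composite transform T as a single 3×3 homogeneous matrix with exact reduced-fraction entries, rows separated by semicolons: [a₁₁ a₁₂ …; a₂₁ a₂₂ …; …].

T = [8/17 15/17 1; -15/17 8/17 -7; 0 0 1]

T1 = [1 0 0; 0 -1 0; 0 0 1]
T2·T1 = [8/17 15/17 0; 15/17 -8/17 0; 0 0 1]
T3·…·T1 = [8/17 15/17 -2; 15/17 -8/17 2; 0 0 1]
T4·…·T1 = [8/17 15/17 -2; -15/17 8/17 -2; 0 0 1]
T5·…·T1 = [8/17 15/17 1; -15/17 8/17 -7; 0 0 1]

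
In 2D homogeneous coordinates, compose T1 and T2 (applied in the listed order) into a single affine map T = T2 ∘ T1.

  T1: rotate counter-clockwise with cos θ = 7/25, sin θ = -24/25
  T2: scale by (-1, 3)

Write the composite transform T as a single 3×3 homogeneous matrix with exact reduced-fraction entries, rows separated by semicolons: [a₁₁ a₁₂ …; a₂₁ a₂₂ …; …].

T = [-7/25 -24/25 0; -72/25 21/25 0; 0 0 1]

T1 = [7/25 24/25 0; -24/25 7/25 0; 0 0 1]
T2·T1 = [-7/25 -24/25 0; -72/25 21/25 0; 0 0 1]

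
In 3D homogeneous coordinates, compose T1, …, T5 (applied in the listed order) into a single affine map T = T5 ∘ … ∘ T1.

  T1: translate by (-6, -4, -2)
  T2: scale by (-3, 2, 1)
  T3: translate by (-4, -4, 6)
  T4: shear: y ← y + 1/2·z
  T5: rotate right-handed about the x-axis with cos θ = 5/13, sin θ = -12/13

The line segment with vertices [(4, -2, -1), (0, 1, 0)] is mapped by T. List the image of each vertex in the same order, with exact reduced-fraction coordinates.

T1 translate by (-6, -4, -2): (4, -2, -1) → (-2, -6, -3); (0, 1, 0) → (-6, -3, -2)
T2 scale by (-3, 2, 1): (-2, -6, -3) → (6, -12, -3); (-6, -3, -2) → (18, -6, -2)
T3 translate by (-4, -4, 6): (6, -12, -3) → (2, -16, 3); (18, -6, -2) → (14, -10, 4)
T4 shear: y ← y + 1/2·z: (2, -16, 3) → (2, -29/2, 3); (14, -10, 4) → (14, -8, 4)
T5 rotate right-handed about the x-axis with cos θ = 5/13, sin θ = -12/13: (2, -29/2, 3) → (2, -73/26, 189/13); (14, -8, 4) → (14, 8/13, 116/13)

image vertices: (2, -73/26, 189/13), (14, 8/13, 116/13)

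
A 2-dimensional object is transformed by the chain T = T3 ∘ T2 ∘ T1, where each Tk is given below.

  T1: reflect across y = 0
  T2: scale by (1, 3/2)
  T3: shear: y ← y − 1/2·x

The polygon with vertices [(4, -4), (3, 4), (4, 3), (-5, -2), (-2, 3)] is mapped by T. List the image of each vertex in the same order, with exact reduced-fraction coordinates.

image vertices: (4, 4), (3, -15/2), (4, -13/2), (-5, 11/2), (-2, -7/2)

T1 reflect across y = 0: (4, -4) → (4, 4); (3, 4) → (3, -4); (4, 3) → (4, -3); (-5, -2) → (-5, 2); (-2, 3) → (-2, -3)
T2 scale by (1, 3/2): (4, 4) → (4, 6); (3, -4) → (3, -6); (4, -3) → (4, -9/2); (-5, 2) → (-5, 3); (-2, -3) → (-2, -9/2)
T3 shear: y ← y − 1/2·x: (4, 6) → (4, 4); (3, -6) → (3, -15/2); (4, -9/2) → (4, -13/2); (-5, 3) → (-5, 11/2); (-2, -9/2) → (-2, -7/2)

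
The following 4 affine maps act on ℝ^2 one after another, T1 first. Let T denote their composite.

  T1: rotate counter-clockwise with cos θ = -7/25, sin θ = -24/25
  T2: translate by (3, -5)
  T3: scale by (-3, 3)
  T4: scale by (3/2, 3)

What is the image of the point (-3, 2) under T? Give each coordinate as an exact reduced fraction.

T1 rotate counter-clockwise with cos θ = -7/25, sin θ = -24/25: (-3, 2) → (69/25, 58/25)
T2 translate by (3, -5): (69/25, 58/25) → (144/25, -67/25)
T3 scale by (-3, 3): (144/25, -67/25) → (-432/25, -201/25)
T4 scale by (3/2, 3): (-432/25, -201/25) → (-648/25, -603/25)

T(p) = (-648/25, -603/25)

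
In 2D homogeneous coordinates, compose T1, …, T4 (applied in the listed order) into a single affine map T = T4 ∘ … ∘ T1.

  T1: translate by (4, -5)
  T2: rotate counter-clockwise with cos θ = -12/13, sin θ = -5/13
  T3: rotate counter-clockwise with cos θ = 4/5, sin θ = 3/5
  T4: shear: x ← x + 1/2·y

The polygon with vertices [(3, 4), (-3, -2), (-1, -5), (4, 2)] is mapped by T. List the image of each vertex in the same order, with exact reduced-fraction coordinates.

image vertices: (-933/130, -359/65), (-135/26, 35/13), (-578/65, 162/65), (-1213/130, -349/65)

T1 translate by (4, -5): (3, 4) → (7, -1); (-3, -2) → (1, -7); (-1, -5) → (3, -10); (4, 2) → (8, -3)
T2 rotate counter-clockwise with cos θ = -12/13, sin θ = -5/13: (7, -1) → (-89/13, -23/13); (1, -7) → (-47/13, 79/13); (3, -10) → (-86/13, 105/13); (8, -3) → (-111/13, -4/13)
T3 rotate counter-clockwise with cos θ = 4/5, sin θ = 3/5: (-89/13, -23/13) → (-287/65, -359/65); (-47/13, 79/13) → (-85/13, 35/13); (-86/13, 105/13) → (-659/65, 162/65); (-111/13, -4/13) → (-432/65, -349/65)
T4 shear: x ← x + 1/2·y: (-287/65, -359/65) → (-933/130, -359/65); (-85/13, 35/13) → (-135/26, 35/13); (-659/65, 162/65) → (-578/65, 162/65); (-432/65, -349/65) → (-1213/130, -349/65)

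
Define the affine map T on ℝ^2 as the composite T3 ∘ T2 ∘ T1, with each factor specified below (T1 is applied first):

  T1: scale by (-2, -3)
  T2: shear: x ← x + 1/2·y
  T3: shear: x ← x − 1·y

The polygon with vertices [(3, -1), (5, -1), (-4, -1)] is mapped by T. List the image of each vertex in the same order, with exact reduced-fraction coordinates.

image vertices: (-15/2, 3), (-23/2, 3), (13/2, 3)

T1 scale by (-2, -3): (3, -1) → (-6, 3); (5, -1) → (-10, 3); (-4, -1) → (8, 3)
T2 shear: x ← x + 1/2·y: (-6, 3) → (-9/2, 3); (-10, 3) → (-17/2, 3); (8, 3) → (19/2, 3)
T3 shear: x ← x − 1·y: (-9/2, 3) → (-15/2, 3); (-17/2, 3) → (-23/2, 3); (19/2, 3) → (13/2, 3)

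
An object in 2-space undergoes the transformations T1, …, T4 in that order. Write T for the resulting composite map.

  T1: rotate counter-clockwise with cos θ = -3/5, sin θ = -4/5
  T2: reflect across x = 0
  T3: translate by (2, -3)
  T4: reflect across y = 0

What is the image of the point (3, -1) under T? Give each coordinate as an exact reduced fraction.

T(p) = (23/5, 24/5)

T1 rotate counter-clockwise with cos θ = -3/5, sin θ = -4/5: (3, -1) → (-13/5, -9/5)
T2 reflect across x = 0: (-13/5, -9/5) → (13/5, -9/5)
T3 translate by (2, -3): (13/5, -9/5) → (23/5, -24/5)
T4 reflect across y = 0: (23/5, -24/5) → (23/5, 24/5)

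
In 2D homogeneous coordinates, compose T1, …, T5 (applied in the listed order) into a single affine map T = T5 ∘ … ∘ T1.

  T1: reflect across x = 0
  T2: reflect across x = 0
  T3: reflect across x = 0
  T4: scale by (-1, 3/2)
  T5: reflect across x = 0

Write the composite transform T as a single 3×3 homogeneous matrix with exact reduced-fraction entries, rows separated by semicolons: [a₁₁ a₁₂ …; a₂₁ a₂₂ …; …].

T1 = [-1 0 0; 0 1 0; 0 0 1]
T2·T1 = [1 0 0; 0 1 0; 0 0 1]
T3·…·T1 = [-1 0 0; 0 1 0; 0 0 1]
T4·…·T1 = [1 0 0; 0 3/2 0; 0 0 1]
T5·…·T1 = [-1 0 0; 0 3/2 0; 0 0 1]

T = [-1 0 0; 0 3/2 0; 0 0 1]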